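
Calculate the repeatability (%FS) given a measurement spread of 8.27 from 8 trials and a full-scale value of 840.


Repeatability = (spread / full scale) * 100%.
R = (8.27 / 840) * 100
R = 0.985 %FS

0.985 %FS


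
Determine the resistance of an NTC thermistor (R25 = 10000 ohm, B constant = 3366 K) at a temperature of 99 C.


NTC thermistor equation: Rt = R25 * exp(B * (1/T - 1/T25)).
T in Kelvin: 372.15 K, T25 = 298.15 K
1/T - 1/T25 = 1/372.15 - 1/298.15 = -0.00066693
B * (1/T - 1/T25) = 3366 * -0.00066693 = -2.2449
Rt = 10000 * exp(-2.2449) = 1059.4 ohm

1059.4 ohm


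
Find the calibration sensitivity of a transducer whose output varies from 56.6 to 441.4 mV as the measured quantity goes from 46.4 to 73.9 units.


Sensitivity = (y2 - y1) / (x2 - x1).
S = (441.4 - 56.6) / (73.9 - 46.4)
S = 384.8 / 27.5
S = 13.9927 mV/unit

13.9927 mV/unit


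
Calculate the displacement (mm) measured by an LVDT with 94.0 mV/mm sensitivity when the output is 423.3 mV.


Displacement = Vout / sensitivity.
d = 423.3 / 94.0
d = 4.503 mm

4.503 mm


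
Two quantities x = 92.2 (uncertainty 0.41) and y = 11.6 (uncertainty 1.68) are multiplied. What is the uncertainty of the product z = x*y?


For a product z = x*y, the relative uncertainty is:
uz/z = sqrt((ux/x)^2 + (uy/y)^2)
Relative uncertainties: ux/x = 0.41/92.2 = 0.004447
uy/y = 1.68/11.6 = 0.144828
z = 92.2 * 11.6 = 1069.5
uz = 1069.5 * sqrt(0.004447^2 + 0.144828^2) = 154.969

154.969


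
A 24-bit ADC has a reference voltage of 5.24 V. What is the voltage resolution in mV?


The resolution (LSB) of an ADC is Vref / 2^n.
LSB = 5.24 / 2^24
LSB = 5.24 / 16777216
LSB = 3.1e-07 V = 0.00031233 mV

0.00031233 mV


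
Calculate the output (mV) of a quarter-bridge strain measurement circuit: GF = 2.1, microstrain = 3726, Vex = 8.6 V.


Quarter bridge output: Vout = (GF * epsilon * Vex) / 4.
Vout = (2.1 * 3726e-6 * 8.6) / 4
Vout = 0.06729156 / 4 V
Vout = 0.01682289 V = 16.8229 mV

16.8229 mV


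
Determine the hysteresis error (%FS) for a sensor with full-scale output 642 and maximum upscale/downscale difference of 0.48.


Hysteresis = (max difference / full scale) * 100%.
H = (0.48 / 642) * 100
H = 0.075 %FS

0.075 %FS


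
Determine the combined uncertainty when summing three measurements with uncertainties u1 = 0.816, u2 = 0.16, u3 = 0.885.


For a sum of independent quantities, uc = sqrt(u1^2 + u2^2 + u3^2).
uc = sqrt(0.816^2 + 0.16^2 + 0.885^2)
uc = sqrt(0.665856 + 0.0256 + 0.783225)
uc = 1.2144

1.2144


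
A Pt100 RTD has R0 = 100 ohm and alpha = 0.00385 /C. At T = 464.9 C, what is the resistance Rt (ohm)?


The RTD equation: Rt = R0 * (1 + alpha * T).
Rt = 100 * (1 + 0.00385 * 464.9)
Rt = 100 * (1 + 1.789865)
Rt = 100 * 2.789865
Rt = 278.986 ohm

278.986 ohm


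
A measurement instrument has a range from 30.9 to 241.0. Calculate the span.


Span = upper range - lower range.
Span = 241.0 - (30.9)
Span = 210.1

210.1


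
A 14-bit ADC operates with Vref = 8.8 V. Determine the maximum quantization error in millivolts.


The maximum quantization error is +/- LSB/2.
LSB = Vref / 2^n = 8.8 / 16384 = 0.00053711 V
Max error = LSB / 2 = 0.00053711 / 2 = 0.00026855 V
Max error = 0.2686 mV

0.2686 mV


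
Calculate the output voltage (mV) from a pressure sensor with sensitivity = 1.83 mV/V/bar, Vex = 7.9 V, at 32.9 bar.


Output = sensitivity * Vex * P.
Vout = 1.83 * 7.9 * 32.9
Vout = 14.457 * 32.9
Vout = 475.64 mV

475.64 mV


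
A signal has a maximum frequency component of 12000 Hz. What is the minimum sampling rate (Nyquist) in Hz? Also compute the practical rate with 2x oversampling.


By Nyquist theorem, fs_min = 2 * fmax.
fs_min = 2 * 12000 = 24000 Hz
Practical rate = 2 * fs_min = 2 * 24000 = 48000 Hz

fs_min = 24000 Hz, fs_practical = 48000 Hz


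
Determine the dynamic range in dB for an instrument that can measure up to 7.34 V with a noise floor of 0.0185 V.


Dynamic range = 20 * log10(Vmax / Vnoise).
DR = 20 * log10(7.34 / 0.0185)
DR = 20 * log10(396.76)
DR = 51.97 dB

51.97 dB


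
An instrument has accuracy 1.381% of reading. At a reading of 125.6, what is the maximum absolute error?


Absolute error = (accuracy% / 100) * reading.
Error = (1.381 / 100) * 125.6
Error = 0.01381 * 125.6
Error = 1.7345

1.7345


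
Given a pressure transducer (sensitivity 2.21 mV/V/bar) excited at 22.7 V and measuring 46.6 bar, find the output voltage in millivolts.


Output = sensitivity * Vex * P.
Vout = 2.21 * 22.7 * 46.6
Vout = 50.167 * 46.6
Vout = 2337.78 mV

2337.78 mV


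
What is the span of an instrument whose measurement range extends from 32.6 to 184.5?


Span = upper range - lower range.
Span = 184.5 - (32.6)
Span = 151.9

151.9


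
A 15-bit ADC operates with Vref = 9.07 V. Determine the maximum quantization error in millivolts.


The maximum quantization error is +/- LSB/2.
LSB = Vref / 2^n = 9.07 / 32768 = 0.00027679 V
Max error = LSB / 2 = 0.00027679 / 2 = 0.0001384 V
Max error = 0.1384 mV

0.1384 mV


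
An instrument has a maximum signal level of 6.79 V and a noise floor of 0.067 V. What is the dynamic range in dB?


Dynamic range = 20 * log10(Vmax / Vnoise).
DR = 20 * log10(6.79 / 0.067)
DR = 20 * log10(101.34)
DR = 40.12 dB

40.12 dB


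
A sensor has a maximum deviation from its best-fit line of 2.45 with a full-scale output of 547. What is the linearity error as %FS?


Linearity error = (max deviation / full scale) * 100%.
Linearity = (2.45 / 547) * 100
Linearity = 0.448 %FS

0.448 %FS


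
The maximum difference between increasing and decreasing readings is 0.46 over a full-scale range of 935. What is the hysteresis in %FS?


Hysteresis = (max difference / full scale) * 100%.
H = (0.46 / 935) * 100
H = 0.049 %FS

0.049 %FS


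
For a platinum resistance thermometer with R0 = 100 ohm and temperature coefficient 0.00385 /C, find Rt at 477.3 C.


The RTD equation: Rt = R0 * (1 + alpha * T).
Rt = 100 * (1 + 0.00385 * 477.3)
Rt = 100 * (1 + 1.837605)
Rt = 100 * 2.837605
Rt = 283.76 ohm

283.76 ohm


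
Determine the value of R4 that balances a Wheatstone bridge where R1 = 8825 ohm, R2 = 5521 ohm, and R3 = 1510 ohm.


At balance: R1*R4 = R2*R3, so R4 = R2*R3/R1.
R4 = 5521 * 1510 / 8825
R4 = 8336710 / 8825
R4 = 944.67 ohm

944.67 ohm


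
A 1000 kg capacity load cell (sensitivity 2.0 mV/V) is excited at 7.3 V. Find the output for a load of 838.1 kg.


Vout = rated_output * Vex * (load / capacity).
Vout = 2.0 * 7.3 * (838.1 / 1000)
Vout = 2.0 * 7.3 * 0.8381
Vout = 12.236 mV

12.236 mV


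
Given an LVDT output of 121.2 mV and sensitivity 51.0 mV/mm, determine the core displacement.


Displacement = Vout / sensitivity.
d = 121.2 / 51.0
d = 2.376 mm

2.376 mm


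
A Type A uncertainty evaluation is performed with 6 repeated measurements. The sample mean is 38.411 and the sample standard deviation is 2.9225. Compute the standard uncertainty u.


The standard uncertainty for Type A evaluation is u = s / sqrt(n).
u = 2.9225 / sqrt(6)
u = 2.9225 / 2.4495
u = 1.1931

1.1931


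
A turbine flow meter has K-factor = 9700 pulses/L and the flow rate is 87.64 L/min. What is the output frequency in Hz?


Frequency = K * Q / 60 (converting L/min to L/s).
f = 9700 * 87.64 / 60
f = 850108.0 / 60
f = 14168.47 Hz

14168.47 Hz


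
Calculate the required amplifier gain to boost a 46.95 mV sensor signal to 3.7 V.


Gain = Vout / Vin (converting to same units).
G = 3.7 V / 46.95 mV
G = 3700.0 mV / 46.95 mV
G = 78.81

78.81


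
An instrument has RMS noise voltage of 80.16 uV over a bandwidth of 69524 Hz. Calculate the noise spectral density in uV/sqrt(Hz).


Noise spectral density = Vrms / sqrt(BW).
NSD = 80.16 / sqrt(69524)
NSD = 80.16 / 263.674
NSD = 0.304 uV/sqrt(Hz)

0.304 uV/sqrt(Hz)


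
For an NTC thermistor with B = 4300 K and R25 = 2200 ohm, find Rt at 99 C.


NTC thermistor equation: Rt = R25 * exp(B * (1/T - 1/T25)).
T in Kelvin: 372.15 K, T25 = 298.15 K
1/T - 1/T25 = 1/372.15 - 1/298.15 = -0.00066693
B * (1/T - 1/T25) = 4300 * -0.00066693 = -2.8678
Rt = 2200 * exp(-2.8678) = 125.0 ohm

125.0 ohm


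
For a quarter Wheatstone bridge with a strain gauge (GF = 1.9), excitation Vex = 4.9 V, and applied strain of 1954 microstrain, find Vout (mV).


Quarter bridge output: Vout = (GF * epsilon * Vex) / 4.
Vout = (1.9 * 1954e-6 * 4.9) / 4
Vout = 0.01819174 / 4 V
Vout = 0.00454794 V = 4.5479 mV

4.5479 mV


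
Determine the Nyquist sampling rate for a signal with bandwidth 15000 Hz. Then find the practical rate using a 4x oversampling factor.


By Nyquist theorem, fs_min = 2 * fmax.
fs_min = 2 * 15000 = 30000 Hz
Practical rate = 4 * fs_min = 4 * 30000 = 120000 Hz

fs_min = 30000 Hz, fs_practical = 120000 Hz


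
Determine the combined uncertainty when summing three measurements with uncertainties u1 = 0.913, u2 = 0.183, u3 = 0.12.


For a sum of independent quantities, uc = sqrt(u1^2 + u2^2 + u3^2).
uc = sqrt(0.913^2 + 0.183^2 + 0.12^2)
uc = sqrt(0.833569 + 0.033489 + 0.0144)
uc = 0.9389

0.9389


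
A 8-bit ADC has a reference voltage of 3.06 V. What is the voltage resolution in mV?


The resolution (LSB) of an ADC is Vref / 2^n.
LSB = 3.06 / 2^8
LSB = 3.06 / 256
LSB = 0.01195313 V = 11.953125 mV

11.953125 mV


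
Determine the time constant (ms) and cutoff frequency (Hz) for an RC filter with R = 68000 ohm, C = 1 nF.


Time constant: tau = R * C.
tau = 68000 * 1.00e-09 = 6.8e-05 s
tau = 0.068 ms
Cutoff frequency: fc = 1 / (2*pi*R*C).
fc = 1 / (2*pi*6.8e-05) = 2340.51 Hz

tau = 0.068 ms, fc = 2340.51 Hz


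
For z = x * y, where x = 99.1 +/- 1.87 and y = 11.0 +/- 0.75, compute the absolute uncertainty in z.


For a product z = x*y, the relative uncertainty is:
uz/z = sqrt((ux/x)^2 + (uy/y)^2)
Relative uncertainties: ux/x = 1.87/99.1 = 0.01887
uy/y = 0.75/11.0 = 0.068182
z = 99.1 * 11.0 = 1090.1
uz = 1090.1 * sqrt(0.01887^2 + 0.068182^2) = 77.119

77.119


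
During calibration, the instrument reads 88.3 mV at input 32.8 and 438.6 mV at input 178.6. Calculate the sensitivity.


Sensitivity = (y2 - y1) / (x2 - x1).
S = (438.6 - 88.3) / (178.6 - 32.8)
S = 350.3 / 145.8
S = 2.4026 mV/unit

2.4026 mV/unit


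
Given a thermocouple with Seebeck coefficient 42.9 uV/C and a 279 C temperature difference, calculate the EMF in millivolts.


The thermocouple output V = sensitivity * dT.
V = 42.9 uV/C * 279 C
V = 11969.1 uV
V = 11.969 mV

11.969 mV


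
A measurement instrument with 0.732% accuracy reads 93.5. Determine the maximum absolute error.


Absolute error = (accuracy% / 100) * reading.
Error = (0.732 / 100) * 93.5
Error = 0.00732 * 93.5
Error = 0.6844

0.6844


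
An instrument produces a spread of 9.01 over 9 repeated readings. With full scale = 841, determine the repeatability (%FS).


Repeatability = (spread / full scale) * 100%.
R = (9.01 / 841) * 100
R = 1.071 %FS

1.071 %FS


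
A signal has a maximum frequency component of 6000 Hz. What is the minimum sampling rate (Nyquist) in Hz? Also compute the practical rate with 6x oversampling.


By Nyquist theorem, fs_min = 2 * fmax.
fs_min = 2 * 6000 = 12000 Hz
Practical rate = 6 * fs_min = 6 * 12000 = 72000 Hz

fs_min = 12000 Hz, fs_practical = 72000 Hz


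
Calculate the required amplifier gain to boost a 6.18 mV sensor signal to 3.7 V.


Gain = Vout / Vin (converting to same units).
G = 3.7 V / 6.18 mV
G = 3700.0 mV / 6.18 mV
G = 598.71

598.71


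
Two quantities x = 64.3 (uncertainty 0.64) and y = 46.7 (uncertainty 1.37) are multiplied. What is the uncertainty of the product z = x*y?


For a product z = x*y, the relative uncertainty is:
uz/z = sqrt((ux/x)^2 + (uy/y)^2)
Relative uncertainties: ux/x = 0.64/64.3 = 0.009953
uy/y = 1.37/46.7 = 0.029336
z = 64.3 * 46.7 = 3002.8
uz = 3002.8 * sqrt(0.009953^2 + 0.029336^2) = 93.023

93.023


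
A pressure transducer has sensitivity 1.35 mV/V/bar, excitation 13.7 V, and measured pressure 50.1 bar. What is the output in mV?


Output = sensitivity * Vex * P.
Vout = 1.35 * 13.7 * 50.1
Vout = 18.495 * 50.1
Vout = 926.6 mV

926.6 mV


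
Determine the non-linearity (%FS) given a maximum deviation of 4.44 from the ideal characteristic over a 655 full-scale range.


Linearity error = (max deviation / full scale) * 100%.
Linearity = (4.44 / 655) * 100
Linearity = 0.678 %FS

0.678 %FS


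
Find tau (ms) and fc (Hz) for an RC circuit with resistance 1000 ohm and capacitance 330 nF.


Time constant: tau = R * C.
tau = 1000 * 3.30e-07 = 0.00033 s
tau = 0.33 ms
Cutoff frequency: fc = 1 / (2*pi*R*C).
fc = 1 / (2*pi*0.00033) = 482.29 Hz

tau = 0.33 ms, fc = 482.29 Hz


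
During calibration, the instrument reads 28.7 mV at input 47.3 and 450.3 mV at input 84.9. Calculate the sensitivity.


Sensitivity = (y2 - y1) / (x2 - x1).
S = (450.3 - 28.7) / (84.9 - 47.3)
S = 421.6 / 37.6
S = 11.2128 mV/unit

11.2128 mV/unit


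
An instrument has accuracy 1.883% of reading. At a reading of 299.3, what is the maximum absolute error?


Absolute error = (accuracy% / 100) * reading.
Error = (1.883 / 100) * 299.3
Error = 0.01883 * 299.3
Error = 5.6358

5.6358


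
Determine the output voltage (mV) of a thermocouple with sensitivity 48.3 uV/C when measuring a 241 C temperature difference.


The thermocouple output V = sensitivity * dT.
V = 48.3 uV/C * 241 C
V = 11640.3 uV
V = 11.64 mV

11.64 mV


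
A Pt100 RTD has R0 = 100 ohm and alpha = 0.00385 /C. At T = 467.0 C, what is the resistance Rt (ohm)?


The RTD equation: Rt = R0 * (1 + alpha * T).
Rt = 100 * (1 + 0.00385 * 467.0)
Rt = 100 * (1 + 1.79795)
Rt = 100 * 2.79795
Rt = 279.795 ohm

279.795 ohm


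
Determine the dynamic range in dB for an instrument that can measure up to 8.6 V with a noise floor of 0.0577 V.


Dynamic range = 20 * log10(Vmax / Vnoise).
DR = 20 * log10(8.6 / 0.0577)
DR = 20 * log10(149.05)
DR = 43.47 dB

43.47 dB


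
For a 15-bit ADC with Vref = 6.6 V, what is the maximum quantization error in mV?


The maximum quantization error is +/- LSB/2.
LSB = Vref / 2^n = 6.6 / 32768 = 0.00020142 V
Max error = LSB / 2 = 0.00020142 / 2 = 0.00010071 V
Max error = 0.1007 mV

0.1007 mV


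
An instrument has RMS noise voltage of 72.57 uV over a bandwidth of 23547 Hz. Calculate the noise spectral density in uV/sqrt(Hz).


Noise spectral density = Vrms / sqrt(BW).
NSD = 72.57 / sqrt(23547)
NSD = 72.57 / 153.4503
NSD = 0.4729 uV/sqrt(Hz)

0.4729 uV/sqrt(Hz)


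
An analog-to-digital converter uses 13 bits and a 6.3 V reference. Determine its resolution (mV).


The resolution (LSB) of an ADC is Vref / 2^n.
LSB = 6.3 / 2^13
LSB = 6.3 / 8192
LSB = 0.00076904 V = 0.76904297 mV

0.76904297 mV


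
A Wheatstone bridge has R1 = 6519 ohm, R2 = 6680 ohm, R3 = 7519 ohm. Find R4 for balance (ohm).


At balance: R1*R4 = R2*R3, so R4 = R2*R3/R1.
R4 = 6680 * 7519 / 6519
R4 = 50226920 / 6519
R4 = 7704.7 ohm

7704.7 ohm


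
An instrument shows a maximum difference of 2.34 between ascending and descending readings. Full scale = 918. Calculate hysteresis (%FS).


Hysteresis = (max difference / full scale) * 100%.
H = (2.34 / 918) * 100
H = 0.255 %FS

0.255 %FS


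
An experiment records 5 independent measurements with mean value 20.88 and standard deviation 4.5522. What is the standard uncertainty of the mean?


The standard uncertainty for Type A evaluation is u = s / sqrt(n).
u = 4.5522 / sqrt(5)
u = 4.5522 / 2.2361
u = 2.0358

2.0358


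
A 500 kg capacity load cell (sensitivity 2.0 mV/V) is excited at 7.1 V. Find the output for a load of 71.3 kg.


Vout = rated_output * Vex * (load / capacity).
Vout = 2.0 * 7.1 * (71.3 / 500)
Vout = 2.0 * 7.1 * 0.1426
Vout = 2.025 mV

2.025 mV


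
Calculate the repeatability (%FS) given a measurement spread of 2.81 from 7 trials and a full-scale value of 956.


Repeatability = (spread / full scale) * 100%.
R = (2.81 / 956) * 100
R = 0.294 %FS

0.294 %FS


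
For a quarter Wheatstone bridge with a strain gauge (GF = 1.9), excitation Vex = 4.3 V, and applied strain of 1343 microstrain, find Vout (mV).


Quarter bridge output: Vout = (GF * epsilon * Vex) / 4.
Vout = (1.9 * 1343e-6 * 4.3) / 4
Vout = 0.01097231 / 4 V
Vout = 0.00274308 V = 2.7431 mV

2.7431 mV


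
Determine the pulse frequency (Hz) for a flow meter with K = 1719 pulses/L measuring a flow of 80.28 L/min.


Frequency = K * Q / 60 (converting L/min to L/s).
f = 1719 * 80.28 / 60
f = 138001.32 / 60
f = 2300.02 Hz

2300.02 Hz


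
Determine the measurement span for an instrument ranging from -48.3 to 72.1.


Span = upper range - lower range.
Span = 72.1 - (-48.3)
Span = 120.4

120.4


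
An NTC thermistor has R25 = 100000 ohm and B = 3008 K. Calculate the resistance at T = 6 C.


NTC thermistor equation: Rt = R25 * exp(B * (1/T - 1/T25)).
T in Kelvin: 279.15 K, T25 = 298.15 K
1/T - 1/T25 = 1/279.15 - 1/298.15 = 0.00022829
B * (1/T - 1/T25) = 3008 * 0.00022829 = 0.6867
Rt = 100000 * exp(0.6867) = 198712.2 ohm

198712.2 ohm


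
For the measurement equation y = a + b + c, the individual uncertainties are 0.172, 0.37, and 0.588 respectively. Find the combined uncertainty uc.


For a sum of independent quantities, uc = sqrt(u1^2 + u2^2 + u3^2).
uc = sqrt(0.172^2 + 0.37^2 + 0.588^2)
uc = sqrt(0.029584 + 0.1369 + 0.345744)
uc = 0.7157

0.7157


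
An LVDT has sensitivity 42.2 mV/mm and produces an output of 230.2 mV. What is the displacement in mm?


Displacement = Vout / sensitivity.
d = 230.2 / 42.2
d = 5.455 mm

5.455 mm


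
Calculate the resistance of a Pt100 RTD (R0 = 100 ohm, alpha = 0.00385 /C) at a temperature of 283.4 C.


The RTD equation: Rt = R0 * (1 + alpha * T).
Rt = 100 * (1 + 0.00385 * 283.4)
Rt = 100 * (1 + 1.09109)
Rt = 100 * 2.09109
Rt = 209.109 ohm

209.109 ohm


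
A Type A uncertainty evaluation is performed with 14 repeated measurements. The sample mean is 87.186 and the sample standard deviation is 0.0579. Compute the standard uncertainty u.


The standard uncertainty for Type A evaluation is u = s / sqrt(n).
u = 0.0579 / sqrt(14)
u = 0.0579 / 3.7417
u = 0.0155

0.0155


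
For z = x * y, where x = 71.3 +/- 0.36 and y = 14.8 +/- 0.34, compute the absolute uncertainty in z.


For a product z = x*y, the relative uncertainty is:
uz/z = sqrt((ux/x)^2 + (uy/y)^2)
Relative uncertainties: ux/x = 0.36/71.3 = 0.005049
uy/y = 0.34/14.8 = 0.022973
z = 71.3 * 14.8 = 1055.2
uz = 1055.2 * sqrt(0.005049^2 + 0.022973^2) = 24.821

24.821


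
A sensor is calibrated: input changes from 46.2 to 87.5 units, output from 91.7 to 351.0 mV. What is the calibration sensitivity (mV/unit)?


Sensitivity = (y2 - y1) / (x2 - x1).
S = (351.0 - 91.7) / (87.5 - 46.2)
S = 259.3 / 41.3
S = 6.2785 mV/unit

6.2785 mV/unit


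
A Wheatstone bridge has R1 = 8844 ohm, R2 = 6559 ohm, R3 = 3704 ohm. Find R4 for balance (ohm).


At balance: R1*R4 = R2*R3, so R4 = R2*R3/R1.
R4 = 6559 * 3704 / 8844
R4 = 24294536 / 8844
R4 = 2747.01 ohm

2747.01 ohm


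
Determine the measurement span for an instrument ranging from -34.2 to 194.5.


Span = upper range - lower range.
Span = 194.5 - (-34.2)
Span = 228.7

228.7


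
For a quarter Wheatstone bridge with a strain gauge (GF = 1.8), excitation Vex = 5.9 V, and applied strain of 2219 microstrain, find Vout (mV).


Quarter bridge output: Vout = (GF * epsilon * Vex) / 4.
Vout = (1.8 * 2219e-6 * 5.9) / 4
Vout = 0.02356578 / 4 V
Vout = 0.00589145 V = 5.8914 mV

5.8914 mV


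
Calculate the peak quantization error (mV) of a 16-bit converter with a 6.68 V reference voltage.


The maximum quantization error is +/- LSB/2.
LSB = Vref / 2^n = 6.68 / 65536 = 0.00010193 V
Max error = LSB / 2 = 0.00010193 / 2 = 5.096e-05 V
Max error = 0.051 mV

0.051 mV


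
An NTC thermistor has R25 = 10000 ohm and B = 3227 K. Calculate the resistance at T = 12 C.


NTC thermistor equation: Rt = R25 * exp(B * (1/T - 1/T25)).
T in Kelvin: 285.15 K, T25 = 298.15 K
1/T - 1/T25 = 1/285.15 - 1/298.15 = 0.00015291
B * (1/T - 1/T25) = 3227 * 0.00015291 = 0.4934
Rt = 10000 * exp(0.4934) = 16379.4 ohm

16379.4 ohm


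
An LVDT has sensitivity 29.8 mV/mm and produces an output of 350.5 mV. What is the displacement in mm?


Displacement = Vout / sensitivity.
d = 350.5 / 29.8
d = 11.762 mm

11.762 mm


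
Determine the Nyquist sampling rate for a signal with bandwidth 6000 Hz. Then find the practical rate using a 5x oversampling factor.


By Nyquist theorem, fs_min = 2 * fmax.
fs_min = 2 * 6000 = 12000 Hz
Practical rate = 5 * fs_min = 5 * 12000 = 60000 Hz

fs_min = 12000 Hz, fs_practical = 60000 Hz


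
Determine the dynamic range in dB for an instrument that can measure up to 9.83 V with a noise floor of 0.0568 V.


Dynamic range = 20 * log10(Vmax / Vnoise).
DR = 20 * log10(9.83 / 0.0568)
DR = 20 * log10(173.06)
DR = 44.76 dB

44.76 dB


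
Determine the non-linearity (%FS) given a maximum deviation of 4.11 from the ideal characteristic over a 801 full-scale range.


Linearity error = (max deviation / full scale) * 100%.
Linearity = (4.11 / 801) * 100
Linearity = 0.513 %FS

0.513 %FS


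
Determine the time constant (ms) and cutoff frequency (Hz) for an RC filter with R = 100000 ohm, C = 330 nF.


Time constant: tau = R * C.
tau = 100000 * 3.30e-07 = 0.033 s
tau = 33.0 ms
Cutoff frequency: fc = 1 / (2*pi*R*C).
fc = 1 / (2*pi*0.033) = 4.82 Hz

tau = 33.0 ms, fc = 4.82 Hz


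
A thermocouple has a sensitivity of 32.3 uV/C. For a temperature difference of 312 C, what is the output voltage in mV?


The thermocouple output V = sensitivity * dT.
V = 32.3 uV/C * 312 C
V = 10077.6 uV
V = 10.078 mV

10.078 mV


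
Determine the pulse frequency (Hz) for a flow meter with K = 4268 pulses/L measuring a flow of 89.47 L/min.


Frequency = K * Q / 60 (converting L/min to L/s).
f = 4268 * 89.47 / 60
f = 381857.96 / 60
f = 6364.3 Hz

6364.3 Hz


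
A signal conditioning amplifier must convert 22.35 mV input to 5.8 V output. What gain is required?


Gain = Vout / Vin (converting to same units).
G = 5.8 V / 22.35 mV
G = 5800.0 mV / 22.35 mV
G = 259.51

259.51


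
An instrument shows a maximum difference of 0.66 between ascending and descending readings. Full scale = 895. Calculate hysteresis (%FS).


Hysteresis = (max difference / full scale) * 100%.
H = (0.66 / 895) * 100
H = 0.074 %FS

0.074 %FS


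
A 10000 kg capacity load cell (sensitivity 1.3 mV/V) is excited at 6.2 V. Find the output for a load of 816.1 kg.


Vout = rated_output * Vex * (load / capacity).
Vout = 1.3 * 6.2 * (816.1 / 10000)
Vout = 1.3 * 6.2 * 0.08161
Vout = 0.658 mV

0.658 mV


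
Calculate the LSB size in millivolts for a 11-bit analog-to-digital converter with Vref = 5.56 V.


The resolution (LSB) of an ADC is Vref / 2^n.
LSB = 5.56 / 2^11
LSB = 5.56 / 2048
LSB = 0.00271484 V = 2.71484375 mV

2.71484375 mV


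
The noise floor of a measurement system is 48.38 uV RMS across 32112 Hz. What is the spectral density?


Noise spectral density = Vrms / sqrt(BW).
NSD = 48.38 / sqrt(32112)
NSD = 48.38 / 179.1982
NSD = 0.27 uV/sqrt(Hz)

0.27 uV/sqrt(Hz)


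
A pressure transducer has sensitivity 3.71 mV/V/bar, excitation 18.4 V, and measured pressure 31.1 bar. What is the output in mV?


Output = sensitivity * Vex * P.
Vout = 3.71 * 18.4 * 31.1
Vout = 68.264 * 31.1
Vout = 2123.01 mV

2123.01 mV


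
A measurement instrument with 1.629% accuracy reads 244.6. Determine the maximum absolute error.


Absolute error = (accuracy% / 100) * reading.
Error = (1.629 / 100) * 244.6
Error = 0.01629 * 244.6
Error = 3.9845

3.9845


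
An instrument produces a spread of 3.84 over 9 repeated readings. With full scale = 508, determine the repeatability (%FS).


Repeatability = (spread / full scale) * 100%.
R = (3.84 / 508) * 100
R = 0.756 %FS

0.756 %FS


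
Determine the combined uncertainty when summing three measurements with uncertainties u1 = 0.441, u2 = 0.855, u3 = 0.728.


For a sum of independent quantities, uc = sqrt(u1^2 + u2^2 + u3^2).
uc = sqrt(0.441^2 + 0.855^2 + 0.728^2)
uc = sqrt(0.194481 + 0.731025 + 0.529984)
uc = 1.2064

1.2064


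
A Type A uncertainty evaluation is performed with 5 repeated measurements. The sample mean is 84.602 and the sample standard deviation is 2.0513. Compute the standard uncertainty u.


The standard uncertainty for Type A evaluation is u = s / sqrt(n).
u = 2.0513 / sqrt(5)
u = 2.0513 / 2.2361
u = 0.9174

0.9174


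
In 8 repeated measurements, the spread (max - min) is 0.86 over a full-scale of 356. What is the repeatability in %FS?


Repeatability = (spread / full scale) * 100%.
R = (0.86 / 356) * 100
R = 0.242 %FS

0.242 %FS


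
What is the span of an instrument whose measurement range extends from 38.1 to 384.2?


Span = upper range - lower range.
Span = 384.2 - (38.1)
Span = 346.1

346.1


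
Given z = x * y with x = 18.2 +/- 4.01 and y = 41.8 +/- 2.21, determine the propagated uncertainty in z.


For a product z = x*y, the relative uncertainty is:
uz/z = sqrt((ux/x)^2 + (uy/y)^2)
Relative uncertainties: ux/x = 4.01/18.2 = 0.22033
uy/y = 2.21/41.8 = 0.052871
z = 18.2 * 41.8 = 760.8
uz = 760.8 * sqrt(0.22033^2 + 0.052871^2) = 172.376

172.376


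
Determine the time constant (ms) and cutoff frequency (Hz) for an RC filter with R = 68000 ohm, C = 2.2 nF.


Time constant: tau = R * C.
tau = 68000 * 2.20e-09 = 0.0001496 s
tau = 0.1496 ms
Cutoff frequency: fc = 1 / (2*pi*R*C).
fc = 1 / (2*pi*0.0001496) = 1063.87 Hz

tau = 0.1496 ms, fc = 1063.87 Hz


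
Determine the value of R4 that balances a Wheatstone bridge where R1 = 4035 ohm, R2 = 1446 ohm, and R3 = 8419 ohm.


At balance: R1*R4 = R2*R3, so R4 = R2*R3/R1.
R4 = 1446 * 8419 / 4035
R4 = 12173874 / 4035
R4 = 3017.07 ohm

3017.07 ohm


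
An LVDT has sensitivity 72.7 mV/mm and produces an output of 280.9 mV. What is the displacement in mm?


Displacement = Vout / sensitivity.
d = 280.9 / 72.7
d = 3.864 mm

3.864 mm


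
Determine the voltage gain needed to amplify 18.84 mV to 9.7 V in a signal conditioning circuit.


Gain = Vout / Vin (converting to same units).
G = 9.7 V / 18.84 mV
G = 9700.0 mV / 18.84 mV
G = 514.86

514.86


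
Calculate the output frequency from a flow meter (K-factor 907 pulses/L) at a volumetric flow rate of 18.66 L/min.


Frequency = K * Q / 60 (converting L/min to L/s).
f = 907 * 18.66 / 60
f = 16924.62 / 60
f = 282.08 Hz

282.08 Hz


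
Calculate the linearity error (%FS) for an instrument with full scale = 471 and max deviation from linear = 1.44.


Linearity error = (max deviation / full scale) * 100%.
Linearity = (1.44 / 471) * 100
Linearity = 0.306 %FS

0.306 %FS


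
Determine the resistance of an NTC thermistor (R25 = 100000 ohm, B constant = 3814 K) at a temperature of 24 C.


NTC thermistor equation: Rt = R25 * exp(B * (1/T - 1/T25)).
T in Kelvin: 297.15 K, T25 = 298.15 K
1/T - 1/T25 = 1/297.15 - 1/298.15 = 1.129e-05
B * (1/T - 1/T25) = 3814 * 1.129e-05 = 0.043
Rt = 100000 * exp(0.043) = 104399.0 ohm

104399.0 ohm


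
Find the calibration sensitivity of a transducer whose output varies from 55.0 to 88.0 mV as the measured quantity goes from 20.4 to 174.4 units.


Sensitivity = (y2 - y1) / (x2 - x1).
S = (88.0 - 55.0) / (174.4 - 20.4)
S = 33.0 / 154.0
S = 0.2143 mV/unit

0.2143 mV/unit


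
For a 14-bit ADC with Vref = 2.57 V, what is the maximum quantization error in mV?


The maximum quantization error is +/- LSB/2.
LSB = Vref / 2^n = 2.57 / 16384 = 0.00015686 V
Max error = LSB / 2 = 0.00015686 / 2 = 7.843e-05 V
Max error = 0.0784 mV

0.0784 mV


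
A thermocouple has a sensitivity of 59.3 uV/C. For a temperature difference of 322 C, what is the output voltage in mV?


The thermocouple output V = sensitivity * dT.
V = 59.3 uV/C * 322 C
V = 19094.6 uV
V = 19.095 mV

19.095 mV


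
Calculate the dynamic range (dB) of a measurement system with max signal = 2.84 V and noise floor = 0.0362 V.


Dynamic range = 20 * log10(Vmax / Vnoise).
DR = 20 * log10(2.84 / 0.0362)
DR = 20 * log10(78.45)
DR = 37.89 dB

37.89 dB


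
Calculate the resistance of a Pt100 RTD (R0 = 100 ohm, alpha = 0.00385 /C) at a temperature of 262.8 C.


The RTD equation: Rt = R0 * (1 + alpha * T).
Rt = 100 * (1 + 0.00385 * 262.8)
Rt = 100 * (1 + 1.01178)
Rt = 100 * 2.01178
Rt = 201.178 ohm

201.178 ohm


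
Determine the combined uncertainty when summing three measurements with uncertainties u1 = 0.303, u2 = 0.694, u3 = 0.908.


For a sum of independent quantities, uc = sqrt(u1^2 + u2^2 + u3^2).
uc = sqrt(0.303^2 + 0.694^2 + 0.908^2)
uc = sqrt(0.091809 + 0.481636 + 0.824464)
uc = 1.1823

1.1823


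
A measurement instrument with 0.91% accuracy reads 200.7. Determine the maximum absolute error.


Absolute error = (accuracy% / 100) * reading.
Error = (0.91 / 100) * 200.7
Error = 0.0091 * 200.7
Error = 1.8264

1.8264


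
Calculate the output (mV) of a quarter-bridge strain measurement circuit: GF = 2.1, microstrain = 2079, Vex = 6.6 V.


Quarter bridge output: Vout = (GF * epsilon * Vex) / 4.
Vout = (2.1 * 2079e-6 * 6.6) / 4
Vout = 0.02881494 / 4 V
Vout = 0.00720374 V = 7.2037 mV

7.2037 mV


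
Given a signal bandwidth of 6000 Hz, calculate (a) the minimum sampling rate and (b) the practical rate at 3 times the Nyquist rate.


By Nyquist theorem, fs_min = 2 * fmax.
fs_min = 2 * 6000 = 12000 Hz
Practical rate = 3 * fs_min = 3 * 12000 = 36000 Hz

fs_min = 12000 Hz, fs_practical = 36000 Hz


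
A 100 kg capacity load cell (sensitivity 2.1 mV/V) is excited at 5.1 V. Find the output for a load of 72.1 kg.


Vout = rated_output * Vex * (load / capacity).
Vout = 2.1 * 5.1 * (72.1 / 100)
Vout = 2.1 * 5.1 * 0.721
Vout = 7.722 mV

7.722 mV


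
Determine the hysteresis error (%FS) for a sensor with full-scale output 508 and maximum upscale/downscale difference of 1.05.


Hysteresis = (max difference / full scale) * 100%.
H = (1.05 / 508) * 100
H = 0.207 %FS

0.207 %FS


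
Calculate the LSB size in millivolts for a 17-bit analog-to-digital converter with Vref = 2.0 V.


The resolution (LSB) of an ADC is Vref / 2^n.
LSB = 2.0 / 2^17
LSB = 2.0 / 131072
LSB = 1.526e-05 V = 0.01525879 mV

0.01525879 mV


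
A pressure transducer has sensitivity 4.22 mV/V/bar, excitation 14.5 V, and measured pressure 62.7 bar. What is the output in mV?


Output = sensitivity * Vex * P.
Vout = 4.22 * 14.5 * 62.7
Vout = 61.19 * 62.7
Vout = 3836.61 mV

3836.61 mV


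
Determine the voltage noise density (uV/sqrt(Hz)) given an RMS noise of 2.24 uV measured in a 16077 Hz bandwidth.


Noise spectral density = Vrms / sqrt(BW).
NSD = 2.24 / sqrt(16077)
NSD = 2.24 / 126.7951
NSD = 0.0177 uV/sqrt(Hz)

0.0177 uV/sqrt(Hz)


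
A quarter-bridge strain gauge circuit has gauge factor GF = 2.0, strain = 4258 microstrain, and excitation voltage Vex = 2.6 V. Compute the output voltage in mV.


Quarter bridge output: Vout = (GF * epsilon * Vex) / 4.
Vout = (2.0 * 4258e-6 * 2.6) / 4
Vout = 0.0221416 / 4 V
Vout = 0.0055354 V = 5.5354 mV

5.5354 mV


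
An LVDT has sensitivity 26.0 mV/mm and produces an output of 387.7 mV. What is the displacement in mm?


Displacement = Vout / sensitivity.
d = 387.7 / 26.0
d = 14.912 mm

14.912 mm


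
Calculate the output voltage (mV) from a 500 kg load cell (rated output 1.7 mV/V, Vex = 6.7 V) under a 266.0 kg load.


Vout = rated_output * Vex * (load / capacity).
Vout = 1.7 * 6.7 * (266.0 / 500)
Vout = 1.7 * 6.7 * 0.532
Vout = 6.059 mV

6.059 mV


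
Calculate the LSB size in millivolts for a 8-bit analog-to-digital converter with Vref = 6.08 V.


The resolution (LSB) of an ADC is Vref / 2^n.
LSB = 6.08 / 2^8
LSB = 6.08 / 256
LSB = 0.02375 V = 23.75 mV

23.75 mV


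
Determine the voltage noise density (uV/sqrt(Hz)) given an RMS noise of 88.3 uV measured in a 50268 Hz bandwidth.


Noise spectral density = Vrms / sqrt(BW).
NSD = 88.3 / sqrt(50268)
NSD = 88.3 / 224.2053
NSD = 0.3938 uV/sqrt(Hz)

0.3938 uV/sqrt(Hz)


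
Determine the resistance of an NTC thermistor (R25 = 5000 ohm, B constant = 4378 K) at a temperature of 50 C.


NTC thermistor equation: Rt = R25 * exp(B * (1/T - 1/T25)).
T in Kelvin: 323.15 K, T25 = 298.15 K
1/T - 1/T25 = 1/323.15 - 1/298.15 = -0.00025948
B * (1/T - 1/T25) = 4378 * -0.00025948 = -1.136
Rt = 5000 * exp(-1.136) = 1605.5 ohm

1605.5 ohm


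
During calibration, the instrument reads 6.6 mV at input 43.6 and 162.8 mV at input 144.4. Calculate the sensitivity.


Sensitivity = (y2 - y1) / (x2 - x1).
S = (162.8 - 6.6) / (144.4 - 43.6)
S = 156.2 / 100.8
S = 1.5496 mV/unit

1.5496 mV/unit


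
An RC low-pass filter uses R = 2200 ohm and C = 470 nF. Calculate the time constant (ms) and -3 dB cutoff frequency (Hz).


Time constant: tau = R * C.
tau = 2200 * 4.70e-07 = 0.001034 s
tau = 1.034 ms
Cutoff frequency: fc = 1 / (2*pi*R*C).
fc = 1 / (2*pi*0.001034) = 153.92 Hz

tau = 1.034 ms, fc = 153.92 Hz


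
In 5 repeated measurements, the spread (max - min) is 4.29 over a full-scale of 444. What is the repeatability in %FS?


Repeatability = (spread / full scale) * 100%.
R = (4.29 / 444) * 100
R = 0.966 %FS

0.966 %FS


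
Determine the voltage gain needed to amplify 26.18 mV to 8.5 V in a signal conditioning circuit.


Gain = Vout / Vin (converting to same units).
G = 8.5 V / 26.18 mV
G = 8500.0 mV / 26.18 mV
G = 324.68

324.68


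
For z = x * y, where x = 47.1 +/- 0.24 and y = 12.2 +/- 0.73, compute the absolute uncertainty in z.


For a product z = x*y, the relative uncertainty is:
uz/z = sqrt((ux/x)^2 + (uy/y)^2)
Relative uncertainties: ux/x = 0.24/47.1 = 0.005096
uy/y = 0.73/12.2 = 0.059836
z = 47.1 * 12.2 = 574.6
uz = 574.6 * sqrt(0.005096^2 + 0.059836^2) = 34.507

34.507


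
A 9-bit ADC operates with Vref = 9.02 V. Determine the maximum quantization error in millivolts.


The maximum quantization error is +/- LSB/2.
LSB = Vref / 2^n = 9.02 / 512 = 0.01761719 V
Max error = LSB / 2 = 0.01761719 / 2 = 0.00880859 V
Max error = 8.8086 mV

8.8086 mV


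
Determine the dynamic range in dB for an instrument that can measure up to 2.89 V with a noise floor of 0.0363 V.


Dynamic range = 20 * log10(Vmax / Vnoise).
DR = 20 * log10(2.89 / 0.0363)
DR = 20 * log10(79.61)
DR = 38.02 dB

38.02 dB


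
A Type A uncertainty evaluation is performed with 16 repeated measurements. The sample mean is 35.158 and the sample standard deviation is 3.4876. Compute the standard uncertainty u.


The standard uncertainty for Type A evaluation is u = s / sqrt(n).
u = 3.4876 / sqrt(16)
u = 3.4876 / 4.0
u = 0.8719

0.8719


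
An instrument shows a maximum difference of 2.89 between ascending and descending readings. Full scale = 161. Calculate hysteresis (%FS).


Hysteresis = (max difference / full scale) * 100%.
H = (2.89 / 161) * 100
H = 1.795 %FS

1.795 %FS


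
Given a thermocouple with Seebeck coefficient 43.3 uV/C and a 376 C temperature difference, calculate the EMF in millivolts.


The thermocouple output V = sensitivity * dT.
V = 43.3 uV/C * 376 C
V = 16280.8 uV
V = 16.281 mV

16.281 mV


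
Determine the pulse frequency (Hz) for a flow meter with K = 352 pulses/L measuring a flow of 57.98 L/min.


Frequency = K * Q / 60 (converting L/min to L/s).
f = 352 * 57.98 / 60
f = 20408.96 / 60
f = 340.15 Hz

340.15 Hz


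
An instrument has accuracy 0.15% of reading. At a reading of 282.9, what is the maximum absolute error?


Absolute error = (accuracy% / 100) * reading.
Error = (0.15 / 100) * 282.9
Error = 0.0015 * 282.9
Error = 0.4243

0.4243


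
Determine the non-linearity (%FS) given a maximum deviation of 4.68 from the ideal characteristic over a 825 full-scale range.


Linearity error = (max deviation / full scale) * 100%.
Linearity = (4.68 / 825) * 100
Linearity = 0.567 %FS

0.567 %FS


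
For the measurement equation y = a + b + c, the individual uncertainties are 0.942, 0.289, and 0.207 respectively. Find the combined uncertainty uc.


For a sum of independent quantities, uc = sqrt(u1^2 + u2^2 + u3^2).
uc = sqrt(0.942^2 + 0.289^2 + 0.207^2)
uc = sqrt(0.887364 + 0.083521 + 0.042849)
uc = 1.0068

1.0068


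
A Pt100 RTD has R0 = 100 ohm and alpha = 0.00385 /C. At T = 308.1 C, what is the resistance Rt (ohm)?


The RTD equation: Rt = R0 * (1 + alpha * T).
Rt = 100 * (1 + 0.00385 * 308.1)
Rt = 100 * (1 + 1.186185)
Rt = 100 * 2.186185
Rt = 218.619 ohm

218.619 ohm


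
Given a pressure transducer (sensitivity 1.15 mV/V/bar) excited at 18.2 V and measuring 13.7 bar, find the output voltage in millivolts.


Output = sensitivity * Vex * P.
Vout = 1.15 * 18.2 * 13.7
Vout = 20.93 * 13.7
Vout = 286.74 mV

286.74 mV


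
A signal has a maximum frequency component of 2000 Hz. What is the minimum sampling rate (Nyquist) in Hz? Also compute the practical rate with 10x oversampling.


By Nyquist theorem, fs_min = 2 * fmax.
fs_min = 2 * 2000 = 4000 Hz
Practical rate = 10 * fs_min = 10 * 4000 = 40000 Hz

fs_min = 4000 Hz, fs_practical = 40000 Hz


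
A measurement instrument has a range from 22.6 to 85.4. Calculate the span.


Span = upper range - lower range.
Span = 85.4 - (22.6)
Span = 62.8

62.8


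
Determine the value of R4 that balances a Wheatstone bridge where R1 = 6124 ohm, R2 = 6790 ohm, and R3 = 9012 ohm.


At balance: R1*R4 = R2*R3, so R4 = R2*R3/R1.
R4 = 6790 * 9012 / 6124
R4 = 61191480 / 6124
R4 = 9992.08 ohm

9992.08 ohm


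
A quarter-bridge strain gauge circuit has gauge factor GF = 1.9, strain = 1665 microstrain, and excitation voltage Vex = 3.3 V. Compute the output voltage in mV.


Quarter bridge output: Vout = (GF * epsilon * Vex) / 4.
Vout = (1.9 * 1665e-6 * 3.3) / 4
Vout = 0.01043955 / 4 V
Vout = 0.00260989 V = 2.6099 mV

2.6099 mV


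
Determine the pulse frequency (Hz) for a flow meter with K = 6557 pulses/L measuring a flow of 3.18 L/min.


Frequency = K * Q / 60 (converting L/min to L/s).
f = 6557 * 3.18 / 60
f = 20851.26 / 60
f = 347.52 Hz

347.52 Hz


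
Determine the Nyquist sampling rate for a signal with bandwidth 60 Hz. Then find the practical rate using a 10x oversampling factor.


By Nyquist theorem, fs_min = 2 * fmax.
fs_min = 2 * 60 = 120 Hz
Practical rate = 10 * fs_min = 10 * 120 = 1200 Hz

fs_min = 120 Hz, fs_practical = 1200 Hz


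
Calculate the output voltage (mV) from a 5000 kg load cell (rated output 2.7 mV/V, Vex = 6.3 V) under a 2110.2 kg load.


Vout = rated_output * Vex * (load / capacity).
Vout = 2.7 * 6.3 * (2110.2 / 5000)
Vout = 2.7 * 6.3 * 0.42204
Vout = 7.179 mV

7.179 mV


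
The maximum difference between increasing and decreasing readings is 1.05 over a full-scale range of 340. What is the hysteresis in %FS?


Hysteresis = (max difference / full scale) * 100%.
H = (1.05 / 340) * 100
H = 0.309 %FS

0.309 %FS


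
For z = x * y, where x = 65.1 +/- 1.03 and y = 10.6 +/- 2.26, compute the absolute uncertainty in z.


For a product z = x*y, the relative uncertainty is:
uz/z = sqrt((ux/x)^2 + (uy/y)^2)
Relative uncertainties: ux/x = 1.03/65.1 = 0.015822
uy/y = 2.26/10.6 = 0.213208
z = 65.1 * 10.6 = 690.1
uz = 690.1 * sqrt(0.015822^2 + 0.213208^2) = 147.531

147.531


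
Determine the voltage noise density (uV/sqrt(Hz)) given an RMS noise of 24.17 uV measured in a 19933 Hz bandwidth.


Noise spectral density = Vrms / sqrt(BW).
NSD = 24.17 / sqrt(19933)
NSD = 24.17 / 141.1843
NSD = 0.1712 uV/sqrt(Hz)

0.1712 uV/sqrt(Hz)


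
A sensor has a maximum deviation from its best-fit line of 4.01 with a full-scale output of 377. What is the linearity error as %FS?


Linearity error = (max deviation / full scale) * 100%.
Linearity = (4.01 / 377) * 100
Linearity = 1.064 %FS

1.064 %FS


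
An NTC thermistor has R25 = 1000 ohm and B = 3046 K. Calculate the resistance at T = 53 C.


NTC thermistor equation: Rt = R25 * exp(B * (1/T - 1/T25)).
T in Kelvin: 326.15 K, T25 = 298.15 K
1/T - 1/T25 = 1/326.15 - 1/298.15 = -0.00028794
B * (1/T - 1/T25) = 3046 * -0.00028794 = -0.8771
Rt = 1000 * exp(-0.8771) = 416.0 ohm

416.0 ohm
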